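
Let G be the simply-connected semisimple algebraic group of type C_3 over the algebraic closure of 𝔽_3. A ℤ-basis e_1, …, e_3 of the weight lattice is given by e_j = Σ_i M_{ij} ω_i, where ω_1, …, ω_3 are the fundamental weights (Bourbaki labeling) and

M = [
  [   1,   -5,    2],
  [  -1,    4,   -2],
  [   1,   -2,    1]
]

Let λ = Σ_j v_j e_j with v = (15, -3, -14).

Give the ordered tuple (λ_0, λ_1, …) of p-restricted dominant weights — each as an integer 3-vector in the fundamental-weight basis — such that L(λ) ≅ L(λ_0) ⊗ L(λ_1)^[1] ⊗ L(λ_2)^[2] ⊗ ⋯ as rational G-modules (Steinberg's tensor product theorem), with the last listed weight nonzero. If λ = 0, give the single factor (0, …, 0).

ω-coordinates c = M·v, v = (15, -3, -14):
  c_1 = 1·15 + (-5)·(-3) + (2)·(-14) = 2
  c_2 = (-1)·(15) + (4)·(-3) + (-2)·(-14) = 1
  c_3 = 1·15 + (-2)·(-3) + (1)·(-14) = 7
p = 3; digits c_i = Σ_j d_{ij}·3^j, 0 ≤ d_{ij} < 3:
  c_1 = 2 = 2·3^0
  c_2 = 1 = 1·3^0
  c_3 = 7 = 1·3^0 + 2·3^1
Factor λ_0 = (2, 1, 1)
Factor λ_1 = (0, 0, 2)

((2, 1, 1), (0, 0, 2))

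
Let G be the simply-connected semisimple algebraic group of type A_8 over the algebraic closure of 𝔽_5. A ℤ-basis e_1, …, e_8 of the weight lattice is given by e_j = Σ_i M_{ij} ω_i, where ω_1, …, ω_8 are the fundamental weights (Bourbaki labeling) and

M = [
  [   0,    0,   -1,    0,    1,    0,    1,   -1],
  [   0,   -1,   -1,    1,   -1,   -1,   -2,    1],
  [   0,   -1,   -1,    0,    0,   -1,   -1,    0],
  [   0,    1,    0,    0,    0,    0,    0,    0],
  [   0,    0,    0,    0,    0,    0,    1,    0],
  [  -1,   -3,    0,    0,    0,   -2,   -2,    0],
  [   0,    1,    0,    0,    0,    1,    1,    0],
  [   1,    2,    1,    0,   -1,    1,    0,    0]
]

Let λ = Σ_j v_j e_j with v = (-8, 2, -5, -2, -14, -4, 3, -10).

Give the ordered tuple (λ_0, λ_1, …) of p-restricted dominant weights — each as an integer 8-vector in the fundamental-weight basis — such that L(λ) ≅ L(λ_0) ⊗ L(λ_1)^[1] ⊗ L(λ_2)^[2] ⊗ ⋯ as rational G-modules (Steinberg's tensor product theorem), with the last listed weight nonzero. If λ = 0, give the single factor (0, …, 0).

((4, 3, 4, 2, 3, 4, 1, 1),)

In the fundamental-weight basis, λ has coordinates c = M·v (v = (-8, 2, -5, -2, -14, -4, 3, -10)):
  c_1 = 0*-8 + 0*2 + -1*-5 + 0*-2 + 1*-14 + 0*-4 + 1*3 + -1*-10 = 4
  c_2 = 0*-8 + -1*2 + -1*-5 + 1*-2 + -1*-14 + -1*-4 + -2*3 + 1*-10 = 3
  c_3 = 0*-8 + -1*2 + -1*-5 + 0*-2 + 0*-14 + -1*-4 + -1*3 + 0*-10 = 4
  c_4 = 0*-8 + 1*2 + 0*-5 + 0*-2 + 0*-14 + 0*-4 + 0*3 + 0*-10 = 2
  c_5 = 0*-8 + 0*2 + 0*-5 + 0*-2 + 0*-14 + 0*-4 + 1*3 + 0*-10 = 3
  c_6 = -1*-8 + -3*2 + 0*-5 + 0*-2 + 0*-14 + -2*-4 + -2*3 + 0*-10 = 4
  c_7 = 0*-8 + 1*2 + 0*-5 + 0*-2 + 0*-14 + 1*-4 + 1*3 + 0*-10 = 1
  c_8 = 1*-8 + 2*2 + 1*-5 + 0*-2 + -1*-14 + 1*-4 + 0*3 + 0*-10 = 1
Base-5 expansion of each c_i:
  c_1 = 4 = 4·5^0
  c_2 = 3 = 3·5^0
  c_3 = 4 = 4·5^0
  c_4 = 2 = 2·5^0
  c_5 = 3 = 3·5^0
  c_6 = 4 = 4·5^0
  c_7 = 1 = 1·5^0
  c_8 = 1 = 1·5^0
p-restricted factor λ_0 = (4, 3, 4, 2, 3, 4, 1, 1)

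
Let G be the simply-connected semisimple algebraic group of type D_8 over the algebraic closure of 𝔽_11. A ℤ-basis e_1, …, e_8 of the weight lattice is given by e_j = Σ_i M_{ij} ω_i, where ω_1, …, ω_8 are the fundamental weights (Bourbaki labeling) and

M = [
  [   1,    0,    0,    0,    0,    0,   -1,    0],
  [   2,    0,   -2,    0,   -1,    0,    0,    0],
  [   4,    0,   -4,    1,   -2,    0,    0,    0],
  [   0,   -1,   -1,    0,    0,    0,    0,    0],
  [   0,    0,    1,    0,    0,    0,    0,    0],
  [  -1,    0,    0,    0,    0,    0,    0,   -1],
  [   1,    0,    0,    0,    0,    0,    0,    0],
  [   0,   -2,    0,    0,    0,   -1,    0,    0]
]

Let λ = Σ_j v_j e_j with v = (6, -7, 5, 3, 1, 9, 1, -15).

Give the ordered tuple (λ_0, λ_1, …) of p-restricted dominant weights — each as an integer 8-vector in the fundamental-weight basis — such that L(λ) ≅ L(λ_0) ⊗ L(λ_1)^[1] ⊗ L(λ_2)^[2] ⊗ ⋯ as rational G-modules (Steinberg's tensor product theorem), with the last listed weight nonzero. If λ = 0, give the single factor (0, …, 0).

((5, 1, 5, 2, 5, 9, 6, 5),)

Converting to the ω-basis (c_i = row i of M dotted with v = (6, -7, 5, 3, 1, 9, 1, -15)):
  c_1 = 1*6 + 0*-7 + 0*5 + 0*3 + 0*1 + 0*9 + -1*1 + 0*-15 = 5
  c_2 = 2*6 + 0*-7 + -2*5 + 0*3 + -1*1 + 0*9 + 0*1 + 0*-15 = 1
  c_3 = 4*6 + 0*-7 + -4*5 + 1*3 + -2*1 + 0*9 + 0*1 + 0*-15 = 5
  c_4 = 0*6 + -1*-7 + -1*5 + 0*3 + 0*1 + 0*9 + 0*1 + 0*-15 = 2
  c_5 = 0*6 + 0*-7 + 1*5 + 0*3 + 0*1 + 0*9 + 0*1 + 0*-15 = 5
  c_6 = -1*6 + 0*-7 + 0*5 + 0*3 + 0*1 + 0*9 + 0*1 + -1*-15 = 9
  c_7 = 1*6 + 0*-7 + 0*5 + 0*3 + 0*1 + 0*9 + 0*1 + 0*-15 = 6
  c_8 = 0*6 + -2*-7 + 0*5 + 0*3 + 0*1 + -1*9 + 0*1 + 0*-15 = 5
Writing each c_i in base p = 11:
  c_1 = 5 = 5·11^0
  c_2 = 1 = 1·11^0
  c_3 = 5 = 5·11^0
  c_4 = 2 = 2·11^0
  c_5 = 5 = 5·11^0
  c_6 = 9 = 9·11^0
  c_7 = 6 = 6·11^0
  c_8 = 5 = 5·11^0
λ_0 = (5, 1, 5, 2, 5, 9, 6, 5)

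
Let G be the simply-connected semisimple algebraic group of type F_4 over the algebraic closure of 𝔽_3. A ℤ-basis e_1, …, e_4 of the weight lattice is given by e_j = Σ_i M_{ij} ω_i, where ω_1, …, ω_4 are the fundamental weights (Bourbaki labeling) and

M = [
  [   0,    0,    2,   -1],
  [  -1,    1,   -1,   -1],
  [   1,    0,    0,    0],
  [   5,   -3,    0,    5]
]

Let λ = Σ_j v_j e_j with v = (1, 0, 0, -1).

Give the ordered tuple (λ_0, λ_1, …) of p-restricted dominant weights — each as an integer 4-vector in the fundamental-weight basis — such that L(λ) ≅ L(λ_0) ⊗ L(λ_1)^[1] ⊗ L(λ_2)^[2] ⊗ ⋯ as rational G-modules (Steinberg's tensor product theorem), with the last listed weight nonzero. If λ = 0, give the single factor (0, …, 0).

((1, 0, 1, 0),)

Change of basis e → ω: c = M·v where v = (1, 0, 0, -1):
  c_1 = (0)·(1) + (0)·(0) + (2)·(0) + (-1)·(-1) = 1
  c_2 = (-1)·(1) + (1)·(0) + (-1)·(0) + (-1)·(-1) = 0
  c_3 = (1)·(1) + (0)·(0) + (0)·(0) + (0)·(-1) = 1
  c_4 = (5)·(1) + (-3)·(0) + (0)·(0) + (5)·(-1) = 0
p = 3; digits c_i = Σ_j d_{ij}·3^j, 0 ≤ d_{ij} < 3:
  c_1 = 1 = 1·3^0
  c_2 = 0
  c_3 = 1 = 1·3^0
  c_4 = 0
Factor λ_0 = (1, 0, 1, 0)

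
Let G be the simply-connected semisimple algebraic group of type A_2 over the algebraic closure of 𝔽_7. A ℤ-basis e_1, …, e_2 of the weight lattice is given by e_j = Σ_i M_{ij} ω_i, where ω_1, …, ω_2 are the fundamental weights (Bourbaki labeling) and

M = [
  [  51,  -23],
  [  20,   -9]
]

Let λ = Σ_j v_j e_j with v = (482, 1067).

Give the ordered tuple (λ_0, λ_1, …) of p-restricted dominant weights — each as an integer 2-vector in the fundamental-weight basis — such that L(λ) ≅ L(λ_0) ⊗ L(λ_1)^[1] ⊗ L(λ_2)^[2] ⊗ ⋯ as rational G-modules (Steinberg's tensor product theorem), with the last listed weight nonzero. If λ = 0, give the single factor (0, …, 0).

Change of basis e → ω: c = M·v where v = (482, 1067):
  c_1 = 51*482 + -23*1067 = 41
  c_2 = 20*482 + -9*1067 = 37
Base-7 expansion of each c_i:
  c_1 = 41 = 6·7^0 + 5·7^1
  c_2 = 37 = 2·7^0 + 5·7^1
λ_0 = (6, 2)
λ_1 = (5, 5)

((6, 2), (5, 5))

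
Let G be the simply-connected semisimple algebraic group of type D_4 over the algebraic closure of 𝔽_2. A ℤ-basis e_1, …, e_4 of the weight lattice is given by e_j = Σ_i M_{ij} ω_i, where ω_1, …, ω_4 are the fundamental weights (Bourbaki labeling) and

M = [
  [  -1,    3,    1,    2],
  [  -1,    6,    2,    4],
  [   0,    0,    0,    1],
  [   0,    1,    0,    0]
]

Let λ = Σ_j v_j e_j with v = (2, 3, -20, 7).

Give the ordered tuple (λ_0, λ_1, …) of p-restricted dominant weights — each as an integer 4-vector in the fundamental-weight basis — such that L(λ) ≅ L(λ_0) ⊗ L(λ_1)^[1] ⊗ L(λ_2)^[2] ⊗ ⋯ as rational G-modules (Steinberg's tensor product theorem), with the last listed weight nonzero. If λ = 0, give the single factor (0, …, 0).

((1, 0, 1, 1), (0, 0, 1, 1), (0, 1, 1, 0))

Converting to the ω-basis (c_i = row i of M dotted with v = (2, 3, -20, 7)):
  c_1 = (-1)·(2) + 3·3 + (1)·(-20) + 2·7 = 1
  c_2 = (-1)·(2) + 6·3 + (2)·(-20) + 4·7 = 4
  c_3 = 0·2 + 0·3 + (0)·(-20) + 1·7 = 7
  c_4 = 0·2 + 1·3 + (0)·(-20) + 0·7 = 3
Writing each c_i in base p = 2:
  c_1 = 1 = 1·2^0
  c_2 = 4 = 0·2^0 + 0·2^1 + 1·2^2
  c_3 = 7 = 1·2^0 + 1·2^1 + 1·2^2
  c_4 = 3 = 1·2^0 + 1·2^1
p-restricted factor λ_0 = (1, 0, 1, 1)
p-restricted factor λ_1 = (0, 0, 1, 1)
p-restricted factor λ_2 = (0, 1, 1, 0)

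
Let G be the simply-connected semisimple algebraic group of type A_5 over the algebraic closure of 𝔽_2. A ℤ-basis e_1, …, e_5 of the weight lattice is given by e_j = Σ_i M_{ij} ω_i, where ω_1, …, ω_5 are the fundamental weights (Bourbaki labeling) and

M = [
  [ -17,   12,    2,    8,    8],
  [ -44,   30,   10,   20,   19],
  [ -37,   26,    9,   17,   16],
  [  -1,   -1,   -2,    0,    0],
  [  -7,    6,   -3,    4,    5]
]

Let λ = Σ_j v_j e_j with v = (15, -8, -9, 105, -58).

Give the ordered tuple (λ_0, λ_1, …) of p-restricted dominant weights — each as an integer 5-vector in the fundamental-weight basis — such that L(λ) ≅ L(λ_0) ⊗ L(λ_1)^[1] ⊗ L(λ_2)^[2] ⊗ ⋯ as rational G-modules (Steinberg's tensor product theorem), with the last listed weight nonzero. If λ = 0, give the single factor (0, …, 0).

((1, 0, 1, 1, 0), (1, 0, 0, 1, 0), (1, 0, 1, 0, 1), (0, 1, 1, 1, 0))

Change of basis e → ω: c = M·v where v = (15, -8, -9, 105, -58):
  c_1 = -17*15 + 12*-8 + 2*-9 + 8*105 + 8*-58 = 7
  c_2 = -44*15 + 30*-8 + 10*-9 + 20*105 + 19*-58 = 8
  c_3 = -37*15 + 26*-8 + 9*-9 + 17*105 + 16*-58 = 13
  c_4 = -1*15 + -1*-8 + -2*-9 + 0*105 + 0*-58 = 11
  c_5 = -7*15 + 6*-8 + -3*-9 + 4*105 + 5*-58 = 4
Base-2 expansion of each c_i:
  c_1 = 7 = 1·2^0 + 1·2^1 + 1·2^2
  c_2 = 8 = 0·2^0 + 0·2^1 + 0·2^2 + 1·2^3
  c_3 = 13 = 1·2^0 + 0·2^1 + 1·2^2 + 1·2^3
  c_4 = 11 = 1·2^0 + 1·2^1 + 0·2^2 + 1·2^3
  c_5 = 4 = 0·2^0 + 0·2^1 + 1·2^2
p-restricted factor λ_0 = (1, 0, 1, 1, 0)
p-restricted factor λ_1 = (1, 0, 0, 1, 0)
p-restricted factor λ_2 = (1, 0, 1, 0, 1)
p-restricted factor λ_3 = (0, 1, 1, 1, 0)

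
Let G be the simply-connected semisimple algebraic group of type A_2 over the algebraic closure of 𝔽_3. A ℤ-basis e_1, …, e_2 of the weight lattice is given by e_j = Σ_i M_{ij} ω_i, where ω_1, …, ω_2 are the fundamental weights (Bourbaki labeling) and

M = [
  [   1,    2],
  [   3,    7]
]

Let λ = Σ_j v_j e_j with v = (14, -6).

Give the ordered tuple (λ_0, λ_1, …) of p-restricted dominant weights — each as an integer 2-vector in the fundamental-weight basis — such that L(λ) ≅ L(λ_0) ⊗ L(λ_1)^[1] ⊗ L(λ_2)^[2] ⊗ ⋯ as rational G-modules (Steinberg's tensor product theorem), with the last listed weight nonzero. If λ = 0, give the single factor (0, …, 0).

Converting to the ω-basis (c_i = row i of M dotted with v = (14, -6)):
  c_1 = (1)·(14) + (2)·(-6) = 2
  c_2 = (3)·(14) + (7)·(-6) = 0
Expand coordinatewise in base 3:
  c_1 = 2 = 2·3^0
  c_2 = 0
p-restricted factor λ_0 = (2, 0)

((2, 0),)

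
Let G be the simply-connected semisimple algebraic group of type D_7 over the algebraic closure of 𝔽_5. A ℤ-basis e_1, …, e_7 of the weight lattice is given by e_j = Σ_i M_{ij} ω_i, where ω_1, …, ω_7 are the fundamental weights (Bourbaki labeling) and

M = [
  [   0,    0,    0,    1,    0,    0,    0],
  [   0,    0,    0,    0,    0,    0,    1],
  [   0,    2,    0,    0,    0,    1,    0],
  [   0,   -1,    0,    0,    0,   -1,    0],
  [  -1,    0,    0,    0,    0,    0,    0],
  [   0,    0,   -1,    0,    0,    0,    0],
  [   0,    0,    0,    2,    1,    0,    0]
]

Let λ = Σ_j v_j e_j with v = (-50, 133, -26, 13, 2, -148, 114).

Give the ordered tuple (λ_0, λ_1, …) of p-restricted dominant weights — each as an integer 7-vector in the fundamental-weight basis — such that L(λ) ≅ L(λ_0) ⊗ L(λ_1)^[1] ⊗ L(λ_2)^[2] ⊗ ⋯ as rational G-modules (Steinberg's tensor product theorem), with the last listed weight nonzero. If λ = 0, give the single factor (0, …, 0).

((3, 4, 3, 0, 0, 1, 3), (2, 2, 3, 3, 0, 0, 0), (0, 4, 4, 0, 2, 1, 1))

Change of basis e → ω: c = M·v where v = (-50, 133, -26, 13, 2, -148, 114):
  c_1 = (0)·(-50) + (0)·(133) + (0)·(-26) + (1)·(13) + (0)·(2) + (0)·(-148) + (0)·(114) = 13
  c_2 = (0)·(-50) + (0)·(133) + (0)·(-26) + (0)·(13) + (0)·(2) + (0)·(-148) + (1)·(114) = 114
  c_3 = (0)·(-50) + (2)·(133) + (0)·(-26) + (0)·(13) + (0)·(2) + (1)·(-148) + (0)·(114) = 118
  c_4 = (0)·(-50) + (-1)·(133) + (0)·(-26) + (0)·(13) + (0)·(2) + (-1)·(-148) + (0)·(114) = 15
  c_5 = (-1)·(-50) + (0)·(133) + (0)·(-26) + (0)·(13) + (0)·(2) + (0)·(-148) + (0)·(114) = 50
  c_6 = (0)·(-50) + (0)·(133) + (-1)·(-26) + (0)·(13) + (0)·(2) + (0)·(-148) + (0)·(114) = 26
  c_7 = (0)·(-50) + (0)·(133) + (0)·(-26) + (2)·(13) + (1)·(2) + (0)·(-148) + (0)·(114) = 28
Writing each c_i in base p = 5:
  c_1 = 13 = 3·5^0 + 2·5^1
  c_2 = 114 = 4·5^0 + 2·5^1 + 4·5^2
  c_3 = 118 = 3·5^0 + 3·5^1 + 4·5^2
  c_4 = 15 = 0·5^0 + 3·5^1
  c_5 = 50 = 0·5^0 + 0·5^1 + 2·5^2
  c_6 = 26 = 1·5^0 + 0·5^1 + 1·5^2
  c_7 = 28 = 3·5^0 + 0·5^1 + 1·5^2
p-restricted factor λ_0 = (3, 4, 3, 0, 0, 1, 3)
p-restricted factor λ_1 = (2, 2, 3, 3, 0, 0, 0)
p-restricted factor λ_2 = (0, 4, 4, 0, 2, 1, 1)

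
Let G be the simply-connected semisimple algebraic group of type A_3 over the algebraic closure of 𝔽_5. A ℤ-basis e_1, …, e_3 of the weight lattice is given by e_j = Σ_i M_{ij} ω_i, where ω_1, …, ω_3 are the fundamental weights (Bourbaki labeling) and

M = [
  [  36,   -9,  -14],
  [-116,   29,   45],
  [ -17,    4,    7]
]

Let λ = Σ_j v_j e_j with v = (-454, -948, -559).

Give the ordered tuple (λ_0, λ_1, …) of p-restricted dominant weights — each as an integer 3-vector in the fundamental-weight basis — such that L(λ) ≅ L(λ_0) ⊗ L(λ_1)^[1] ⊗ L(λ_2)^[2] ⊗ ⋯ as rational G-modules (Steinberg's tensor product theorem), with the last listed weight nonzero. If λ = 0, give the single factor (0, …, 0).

Compute c_i = Σ_j M_{ij} v_j with v = (-454, -948, -559):
  c_1 = 36*-454 + -9*-948 + -14*-559 = 14
  c_2 = -116*-454 + 29*-948 + 45*-559 = 17
  c_3 = -17*-454 + 4*-948 + 7*-559 = 13
Expand coordinatewise in base 5:
  c_1 = 14 = 4·5^0 + 2·5^1
  c_2 = 17 = 2·5^0 + 3·5^1
  c_3 = 13 = 3·5^0 + 2·5^1
Factor λ_0 = (4, 2, 3)
Factor λ_1 = (2, 3, 2)

((4, 2, 3), (2, 3, 2))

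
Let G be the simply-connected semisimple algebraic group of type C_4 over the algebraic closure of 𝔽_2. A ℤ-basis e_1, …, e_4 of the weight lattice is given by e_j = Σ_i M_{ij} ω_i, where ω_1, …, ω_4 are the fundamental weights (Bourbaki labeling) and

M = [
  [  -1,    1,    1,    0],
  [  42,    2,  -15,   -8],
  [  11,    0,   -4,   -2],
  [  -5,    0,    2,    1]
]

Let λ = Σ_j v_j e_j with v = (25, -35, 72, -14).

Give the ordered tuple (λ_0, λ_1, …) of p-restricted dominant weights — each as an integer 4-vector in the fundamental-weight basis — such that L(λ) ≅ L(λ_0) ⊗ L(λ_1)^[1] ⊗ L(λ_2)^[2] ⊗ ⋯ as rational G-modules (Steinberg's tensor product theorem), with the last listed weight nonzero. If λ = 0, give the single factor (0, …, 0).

((0, 0, 1, 1), (0, 0, 1, 0), (1, 1, 1, 1), (1, 1, 1, 0))

ω-coordinates c = M·v, v = (25, -35, 72, -14):
  c_1 = (-1)·(25) + (1)·(-35) + 1·72 + (0)·(-14) = 12
  c_2 = 42·25 + (2)·(-35) + (-15)·(72) + (-8)·(-14) = 12
  c_3 = 11·25 + (0)·(-35) + (-4)·(72) + (-2)·(-14) = 15
  c_4 = (-5)·(25) + (0)·(-35) + 2·72 + (1)·(-14) = 5
Writing each c_i in base p = 2:
  c_1 = 12 = 0·2^0 + 0·2^1 + 1·2^2 + 1·2^3
  c_2 = 12 = 0·2^0 + 0·2^1 + 1·2^2 + 1·2^3
  c_3 = 15 = 1·2^0 + 1·2^1 + 1·2^2 + 1·2^3
  c_4 = 5 = 1·2^0 + 0·2^1 + 1·2^2
p-restricted factor λ_0 = (0, 0, 1, 1)
p-restricted factor λ_1 = (0, 0, 1, 0)
p-restricted factor λ_2 = (1, 1, 1, 1)
p-restricted factor λ_3 = (1, 1, 1, 0)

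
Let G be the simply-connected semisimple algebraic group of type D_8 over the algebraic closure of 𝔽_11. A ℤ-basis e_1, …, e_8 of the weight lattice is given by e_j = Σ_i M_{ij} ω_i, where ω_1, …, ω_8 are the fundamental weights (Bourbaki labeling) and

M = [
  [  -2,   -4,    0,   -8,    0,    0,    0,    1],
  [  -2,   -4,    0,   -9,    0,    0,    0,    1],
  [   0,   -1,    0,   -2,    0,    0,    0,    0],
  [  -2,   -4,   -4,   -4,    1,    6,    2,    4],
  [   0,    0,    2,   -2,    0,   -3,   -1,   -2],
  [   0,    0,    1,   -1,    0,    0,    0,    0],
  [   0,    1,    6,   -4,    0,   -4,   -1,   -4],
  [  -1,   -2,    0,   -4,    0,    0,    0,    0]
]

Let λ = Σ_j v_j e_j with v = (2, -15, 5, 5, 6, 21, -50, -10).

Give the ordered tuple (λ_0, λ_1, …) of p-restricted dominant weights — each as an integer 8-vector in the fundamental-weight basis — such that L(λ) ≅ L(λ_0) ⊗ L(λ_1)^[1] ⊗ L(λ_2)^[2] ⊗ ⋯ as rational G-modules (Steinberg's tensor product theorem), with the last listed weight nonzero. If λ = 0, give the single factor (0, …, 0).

((6, 1, 5, 8, 7, 0, 1, 8),)

Change of basis e → ω: c = M·v where v = (2, -15, 5, 5, 6, 21, -50, -10):
  c_1 = (-2)·(2) + (-4)·(-15) + 0·5 + (-8)·(5) + 0·6 + 0·21 + (0)·(-50) + (1)·(-10) = 6
  c_2 = (-2)·(2) + (-4)·(-15) + 0·5 + (-9)·(5) + 0·6 + 0·21 + (0)·(-50) + (1)·(-10) = 1
  c_3 = 0·2 + (-1)·(-15) + 0·5 + (-2)·(5) + 0·6 + 0·21 + (0)·(-50) + (0)·(-10) = 5
  c_4 = (-2)·(2) + (-4)·(-15) + (-4)·(5) + (-4)·(5) + 1·6 + 6·21 + (2)·(-50) + (4)·(-10) = 8
  c_5 = 0·2 + (0)·(-15) + 2·5 + (-2)·(5) + 0·6 + (-3)·(21) + (-1)·(-50) + (-2)·(-10) = 7
  c_6 = 0·2 + (0)·(-15) + 1·5 + (-1)·(5) + 0·6 + 0·21 + (0)·(-50) + (0)·(-10) = 0
  c_7 = 0·2 + (1)·(-15) + 6·5 + (-4)·(5) + 0·6 + (-4)·(21) + (-1)·(-50) + (-4)·(-10) = 1
  c_8 = (-1)·(2) + (-2)·(-15) + 0·5 + (-4)·(5) + 0·6 + 0·21 + (0)·(-50) + (0)·(-10) = 8
p = 11; digits c_i = Σ_j d_{ij}·11^j, 0 ≤ d_{ij} < 11:
  c_1 = 6 = 6·11^0
  c_2 = 1 = 1·11^0
  c_3 = 5 = 5·11^0
  c_4 = 8 = 8·11^0
  c_5 = 7 = 7·11^0
  c_6 = 0
  c_7 = 1 = 1·11^0
  c_8 = 8 = 8·11^0
λ_0 = (6, 1, 5, 8, 7, 0, 1, 8)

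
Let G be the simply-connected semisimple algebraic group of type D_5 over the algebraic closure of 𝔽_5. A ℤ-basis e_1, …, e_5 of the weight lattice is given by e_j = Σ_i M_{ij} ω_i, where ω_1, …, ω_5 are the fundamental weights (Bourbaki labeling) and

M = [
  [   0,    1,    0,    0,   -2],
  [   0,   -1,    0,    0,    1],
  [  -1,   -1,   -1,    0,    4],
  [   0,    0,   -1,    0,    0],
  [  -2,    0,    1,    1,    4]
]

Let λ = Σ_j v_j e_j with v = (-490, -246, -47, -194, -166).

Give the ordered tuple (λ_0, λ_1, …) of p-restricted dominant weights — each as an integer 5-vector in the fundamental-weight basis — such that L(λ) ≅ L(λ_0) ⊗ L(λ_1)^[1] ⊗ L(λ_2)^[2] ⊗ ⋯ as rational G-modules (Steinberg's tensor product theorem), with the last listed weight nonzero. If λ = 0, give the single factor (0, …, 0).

Change of basis e → ω: c = M·v where v = (-490, -246, -47, -194, -166):
  c_1 = (0)·(-490) + (1)·(-246) + (0)·(-47) + (0)·(-194) + (-2)·(-166) = 86
  c_2 = (0)·(-490) + (-1)·(-246) + (0)·(-47) + (0)·(-194) + (1)·(-166) = 80
  c_3 = (-1)·(-490) + (-1)·(-246) + (-1)·(-47) + (0)·(-194) + (4)·(-166) = 119
  c_4 = (0)·(-490) + (0)·(-246) + (-1)·(-47) + (0)·(-194) + (0)·(-166) = 47
  c_5 = (-2)·(-490) + (0)·(-246) + (1)·(-47) + (1)·(-194) + (4)·(-166) = 75
Writing each c_i in base p = 5:
  c_1 = 86 = 1·5^0 + 2·5^1 + 3·5^2
  c_2 = 80 = 0·5^0 + 1·5^1 + 3·5^2
  c_3 = 119 = 4·5^0 + 3·5^1 + 4·5^2
  c_4 = 47 = 2·5^0 + 4·5^1 + 1·5^2
  c_5 = 75 = 0·5^0 + 0·5^1 + 3·5^2
p-restricted factor λ_0 = (1, 0, 4, 2, 0)
p-restricted factor λ_1 = (2, 1, 3, 4, 0)
p-restricted factor λ_2 = (3, 3, 4, 1, 3)

((1, 0, 4, 2, 0), (2, 1, 3, 4, 0), (3, 3, 4, 1, 3))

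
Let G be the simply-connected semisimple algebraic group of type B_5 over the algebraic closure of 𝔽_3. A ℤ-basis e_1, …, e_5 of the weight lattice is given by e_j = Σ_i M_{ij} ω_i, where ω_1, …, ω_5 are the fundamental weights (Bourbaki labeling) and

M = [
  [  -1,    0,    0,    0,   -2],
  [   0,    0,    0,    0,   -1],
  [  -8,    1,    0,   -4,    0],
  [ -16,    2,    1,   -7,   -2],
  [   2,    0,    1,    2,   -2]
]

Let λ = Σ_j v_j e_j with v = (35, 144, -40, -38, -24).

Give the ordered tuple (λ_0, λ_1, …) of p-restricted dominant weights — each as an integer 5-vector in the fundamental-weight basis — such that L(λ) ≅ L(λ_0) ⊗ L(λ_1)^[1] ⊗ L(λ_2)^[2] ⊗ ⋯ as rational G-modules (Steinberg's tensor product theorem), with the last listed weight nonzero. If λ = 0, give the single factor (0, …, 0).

((1, 0, 1, 2, 2), (1, 2, 2, 0, 0), (1, 2, 1, 0, 0))

Compute c_i = Σ_j M_{ij} v_j with v = (35, 144, -40, -38, -24):
  c_1 = (-1)·(35) + (0)·(144) + (0)·(-40) + (0)·(-38) + (-2)·(-24) = 13
  c_2 = (0)·(35) + (0)·(144) + (0)·(-40) + (0)·(-38) + (-1)·(-24) = 24
  c_3 = (-8)·(35) + (1)·(144) + (0)·(-40) + (-4)·(-38) + (0)·(-24) = 16
  c_4 = (-16)·(35) + (2)·(144) + (1)·(-40) + (-7)·(-38) + (-2)·(-24) = 2
  c_5 = (2)·(35) + (0)·(144) + (1)·(-40) + (2)·(-38) + (-2)·(-24) = 2
Base-3 expansion of each c_i:
  c_1 = 13 = 1·3^0 + 1·3^1 + 1·3^2
  c_2 = 24 = 0·3^0 + 2·3^1 + 2·3^2
  c_3 = 16 = 1·3^0 + 2·3^1 + 1·3^2
  c_4 = 2 = 2·3^0
  c_5 = 2 = 2·3^0
λ_0 = (1, 0, 1, 2, 2)
λ_1 = (1, 2, 2, 0, 0)
λ_2 = (1, 2, 1, 0, 0)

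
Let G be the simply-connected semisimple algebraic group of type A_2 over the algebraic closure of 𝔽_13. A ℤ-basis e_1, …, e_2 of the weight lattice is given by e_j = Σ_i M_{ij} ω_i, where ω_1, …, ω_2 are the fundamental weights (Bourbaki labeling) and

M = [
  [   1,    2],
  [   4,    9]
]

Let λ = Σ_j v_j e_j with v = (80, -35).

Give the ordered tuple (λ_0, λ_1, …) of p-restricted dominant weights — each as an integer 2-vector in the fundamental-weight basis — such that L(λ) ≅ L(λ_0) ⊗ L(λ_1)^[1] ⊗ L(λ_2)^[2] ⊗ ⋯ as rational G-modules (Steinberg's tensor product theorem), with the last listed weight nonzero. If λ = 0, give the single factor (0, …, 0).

ω-coordinates c = M·v, v = (80, -35):
  c_1 = (1)·(80) + (2)·(-35) = 10
  c_2 = (4)·(80) + (9)·(-35) = 5
Writing each c_i in base p = 13:
  c_1 = 10 = 10·13^0
  c_2 = 5 = 5·13^0
Factor λ_0 = (10, 5)

((10, 5),)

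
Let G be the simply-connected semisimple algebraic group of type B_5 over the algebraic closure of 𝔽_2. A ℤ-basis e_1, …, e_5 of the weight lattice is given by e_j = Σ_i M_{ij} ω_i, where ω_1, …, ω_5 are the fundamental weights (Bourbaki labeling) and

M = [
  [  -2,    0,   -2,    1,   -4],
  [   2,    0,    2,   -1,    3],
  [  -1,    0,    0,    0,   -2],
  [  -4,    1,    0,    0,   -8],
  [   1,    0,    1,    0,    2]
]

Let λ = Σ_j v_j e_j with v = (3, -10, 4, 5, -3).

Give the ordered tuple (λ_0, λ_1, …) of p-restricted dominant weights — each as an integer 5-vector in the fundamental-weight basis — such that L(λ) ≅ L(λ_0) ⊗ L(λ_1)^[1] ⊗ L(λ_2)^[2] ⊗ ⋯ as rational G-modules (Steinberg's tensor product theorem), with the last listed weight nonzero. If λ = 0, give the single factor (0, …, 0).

((1, 0, 1, 0, 1), (1, 0, 1, 1, 0))

ω-coordinates c = M·v, v = (3, -10, 4, 5, -3):
  c_1 = -2*3 + 0*-10 + -2*4 + 1*5 + -4*-3 = 3
  c_2 = 2*3 + 0*-10 + 2*4 + -1*5 + 3*-3 = 0
  c_3 = -1*3 + 0*-10 + 0*4 + 0*5 + -2*-3 = 3
  c_4 = -4*3 + 1*-10 + 0*4 + 0*5 + -8*-3 = 2
  c_5 = 1*3 + 0*-10 + 1*4 + 0*5 + 2*-3 = 1
Base-2 expansion of each c_i:
  c_1 = 3 = 1·2^0 + 1·2^1
  c_2 = 0
  c_3 = 3 = 1·2^0 + 1·2^1
  c_4 = 2 = 0·2^0 + 1·2^1
  c_5 = 1 = 1·2^0
λ_0 = (1, 0, 1, 0, 1)
λ_1 = (1, 0, 1, 1, 0)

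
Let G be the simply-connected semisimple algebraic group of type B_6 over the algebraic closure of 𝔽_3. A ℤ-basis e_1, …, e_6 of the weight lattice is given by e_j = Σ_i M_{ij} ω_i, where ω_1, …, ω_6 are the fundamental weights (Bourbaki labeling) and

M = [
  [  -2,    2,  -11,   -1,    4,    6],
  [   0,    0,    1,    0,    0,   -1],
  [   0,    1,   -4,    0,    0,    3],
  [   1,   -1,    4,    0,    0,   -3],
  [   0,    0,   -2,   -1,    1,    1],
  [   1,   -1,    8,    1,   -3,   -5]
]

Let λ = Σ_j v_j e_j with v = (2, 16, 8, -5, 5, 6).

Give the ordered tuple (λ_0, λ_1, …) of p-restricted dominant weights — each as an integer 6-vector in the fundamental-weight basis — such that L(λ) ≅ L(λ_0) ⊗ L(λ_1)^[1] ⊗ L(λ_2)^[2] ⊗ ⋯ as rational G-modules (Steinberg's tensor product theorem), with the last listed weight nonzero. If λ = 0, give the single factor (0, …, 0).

((1, 2, 2, 0, 0, 0),)

Compute c_i = Σ_j M_{ij} v_j with v = (2, 16, 8, -5, 5, 6):
  c_1 = (-2)·(2) + 2·16 + (-11)·(8) + (-1)·(-5) + 4·5 + 6·6 = 1
  c_2 = 0·2 + 0·16 + 1·8 + (0)·(-5) + 0·5 + (-1)·(6) = 2
  c_3 = 0·2 + 1·16 + (-4)·(8) + (0)·(-5) + 0·5 + 3·6 = 2
  c_4 = 1·2 + (-1)·(16) + 4·8 + (0)·(-5) + 0·5 + (-3)·(6) = 0
  c_5 = 0·2 + 0·16 + (-2)·(8) + (-1)·(-5) + 1·5 + 1·6 = 0
  c_6 = 1·2 + (-1)·(16) + 8·8 + (1)·(-5) + (-3)·(5) + (-5)·(6) = 0
Writing each c_i in base p = 3:
  c_1 = 1 = 1·3^0
  c_2 = 2 = 2·3^0
  c_3 = 2 = 2·3^0
  c_4 = 0
  c_5 = 0
  c_6 = 0
λ_0 = (1, 2, 2, 0, 0, 0)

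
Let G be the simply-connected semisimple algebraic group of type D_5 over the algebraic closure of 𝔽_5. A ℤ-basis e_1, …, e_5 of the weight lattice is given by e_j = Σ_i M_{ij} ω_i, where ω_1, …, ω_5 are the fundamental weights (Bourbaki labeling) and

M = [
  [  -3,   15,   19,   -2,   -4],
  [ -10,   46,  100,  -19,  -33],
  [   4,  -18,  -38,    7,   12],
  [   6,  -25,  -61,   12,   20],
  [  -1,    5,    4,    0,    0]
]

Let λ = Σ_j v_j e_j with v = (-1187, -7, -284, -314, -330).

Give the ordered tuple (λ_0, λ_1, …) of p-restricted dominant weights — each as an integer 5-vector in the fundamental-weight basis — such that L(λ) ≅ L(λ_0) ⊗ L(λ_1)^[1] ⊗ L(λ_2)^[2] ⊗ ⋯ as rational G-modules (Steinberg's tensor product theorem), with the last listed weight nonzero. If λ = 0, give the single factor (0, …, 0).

((3, 4, 2, 4, 1), (1, 0, 2, 1, 3))

ω-coordinates c = M·v, v = (-1187, -7, -284, -314, -330):
  c_1 = (-3)·(-1187) + (15)·(-7) + (19)·(-284) + (-2)·(-314) + (-4)·(-330) = 8
  c_2 = (-10)·(-1187) + (46)·(-7) + (100)·(-284) + (-19)·(-314) + (-33)·(-330) = 4
  c_3 = (4)·(-1187) + (-18)·(-7) + (-38)·(-284) + (7)·(-314) + (12)·(-330) = 12
  c_4 = (6)·(-1187) + (-25)·(-7) + (-61)·(-284) + (12)·(-314) + (20)·(-330) = 9
  c_5 = (-1)·(-1187) + (5)·(-7) + (4)·(-284) + (0)·(-314) + (0)·(-330) = 16
Expand coordinatewise in base 5:
  c_1 = 8 = 3·5^0 + 1·5^1
  c_2 = 4 = 4·5^0
  c_3 = 12 = 2·5^0 + 2·5^1
  c_4 = 9 = 4·5^0 + 1·5^1
  c_5 = 16 = 1·5^0 + 3·5^1
p-restricted factor λ_0 = (3, 4, 2, 4, 1)
p-restricted factor λ_1 = (1, 0, 2, 1, 3)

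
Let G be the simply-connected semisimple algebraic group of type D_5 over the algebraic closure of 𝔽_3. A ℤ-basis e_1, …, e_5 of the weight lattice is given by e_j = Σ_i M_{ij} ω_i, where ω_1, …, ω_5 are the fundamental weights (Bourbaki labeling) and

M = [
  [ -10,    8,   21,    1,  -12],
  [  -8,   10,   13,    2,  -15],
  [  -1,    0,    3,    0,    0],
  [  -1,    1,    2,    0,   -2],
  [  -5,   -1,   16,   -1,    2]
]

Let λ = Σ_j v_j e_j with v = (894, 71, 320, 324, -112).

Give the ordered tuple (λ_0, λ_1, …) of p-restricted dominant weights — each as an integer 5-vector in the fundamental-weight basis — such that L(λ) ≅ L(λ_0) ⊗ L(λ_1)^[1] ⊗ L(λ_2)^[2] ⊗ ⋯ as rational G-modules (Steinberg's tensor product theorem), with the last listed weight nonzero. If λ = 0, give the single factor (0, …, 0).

((1, 1, 0, 2, 1), (2, 0, 1, 1, 1), (1, 2, 1, 1, 0), (0, 1, 2, 1, 1))

Compute c_i = Σ_j M_{ij} v_j with v = (894, 71, 320, 324, -112):
  c_1 = (-10)·(894) + (8)·(71) + (21)·(320) + (1)·(324) + (-12)·(-112) = 16
  c_2 = (-8)·(894) + (10)·(71) + (13)·(320) + (2)·(324) + (-15)·(-112) = 46
  c_3 = (-1)·(894) + (0)·(71) + (3)·(320) + (0)·(324) + (0)·(-112) = 66
  c_4 = (-1)·(894) + (1)·(71) + (2)·(320) + (0)·(324) + (-2)·(-112) = 41
  c_5 = (-5)·(894) + (-1)·(71) + (16)·(320) + (-1)·(324) + (2)·(-112) = 31
Base-3 expansion of each c_i:
  c_1 = 16 = 1·3^0 + 2·3^1 + 1·3^2
  c_2 = 46 = 1·3^0 + 0·3^1 + 2·3^2 + 1·3^3
  c_3 = 66 = 0·3^0 + 1·3^1 + 1·3^2 + 2·3^3
  c_4 = 41 = 2·3^0 + 1·3^1 + 1·3^2 + 1·3^3
  c_5 = 31 = 1·3^0 + 1·3^1 + 0·3^2 + 1·3^3
λ_0 = (1, 1, 0, 2, 1)
λ_1 = (2, 0, 1, 1, 1)
λ_2 = (1, 2, 1, 1, 0)
λ_3 = (0, 1, 2, 1, 1)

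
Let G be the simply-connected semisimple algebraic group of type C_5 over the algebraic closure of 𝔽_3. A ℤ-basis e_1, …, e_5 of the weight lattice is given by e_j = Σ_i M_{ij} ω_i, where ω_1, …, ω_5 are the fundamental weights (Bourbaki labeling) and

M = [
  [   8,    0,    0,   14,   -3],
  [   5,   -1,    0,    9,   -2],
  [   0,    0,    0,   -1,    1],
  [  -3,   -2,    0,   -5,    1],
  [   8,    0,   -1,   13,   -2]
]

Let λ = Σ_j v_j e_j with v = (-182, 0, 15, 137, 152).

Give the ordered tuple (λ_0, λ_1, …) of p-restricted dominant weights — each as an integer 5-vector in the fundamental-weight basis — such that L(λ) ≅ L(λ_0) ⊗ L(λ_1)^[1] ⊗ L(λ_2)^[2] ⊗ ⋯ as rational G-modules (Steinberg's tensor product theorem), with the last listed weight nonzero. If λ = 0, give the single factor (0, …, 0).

ω-coordinates c = M·v, v = (-182, 0, 15, 137, 152):
  c_1 = (8)·(-182) + (0)·(0) + (0)·(15) + (14)·(137) + (-3)·(152) = 6
  c_2 = (5)·(-182) + (-1)·(0) + (0)·(15) + (9)·(137) + (-2)·(152) = 19
  c_3 = (0)·(-182) + (0)·(0) + (0)·(15) + (-1)·(137) + (1)·(152) = 15
  c_4 = (-3)·(-182) + (-2)·(0) + (0)·(15) + (-5)·(137) + (1)·(152) = 13
  c_5 = (8)·(-182) + (0)·(0) + (-1)·(15) + (13)·(137) + (-2)·(152) = 6
Expand coordinatewise in base 3:
  c_1 = 6 = 0·3^0 + 2·3^1
  c_2 = 19 = 1·3^0 + 0·3^1 + 2·3^2
  c_3 = 15 = 0·3^0 + 2·3^1 + 1·3^2
  c_4 = 13 = 1·3^0 + 1·3^1 + 1·3^2
  c_5 = 6 = 0·3^0 + 2·3^1
λ_0 = (0, 1, 0, 1, 0)
λ_1 = (2, 0, 2, 1, 2)
λ_2 = (0, 2, 1, 1, 0)

((0, 1, 0, 1, 0), (2, 0, 2, 1, 2), (0, 2, 1, 1, 0))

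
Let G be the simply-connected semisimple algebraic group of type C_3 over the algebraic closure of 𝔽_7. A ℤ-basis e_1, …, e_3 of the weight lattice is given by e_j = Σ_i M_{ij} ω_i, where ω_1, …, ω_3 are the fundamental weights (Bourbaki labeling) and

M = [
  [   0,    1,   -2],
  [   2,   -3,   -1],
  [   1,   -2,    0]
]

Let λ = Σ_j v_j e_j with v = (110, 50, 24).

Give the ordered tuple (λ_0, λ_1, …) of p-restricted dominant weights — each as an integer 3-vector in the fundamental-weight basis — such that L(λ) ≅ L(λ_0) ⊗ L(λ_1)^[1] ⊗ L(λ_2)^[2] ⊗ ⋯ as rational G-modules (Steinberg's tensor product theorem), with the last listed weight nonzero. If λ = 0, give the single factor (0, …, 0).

((2, 4, 3), (0, 6, 1))

Change of basis e → ω: c = M·v where v = (110, 50, 24):
  c_1 = 0*110 + 1*50 + -2*24 = 2
  c_2 = 2*110 + -3*50 + -1*24 = 46
  c_3 = 1*110 + -2*50 + 0*24 = 10
Writing each c_i in base p = 7:
  c_1 = 2 = 2·7^0
  c_2 = 46 = 4·7^0 + 6·7^1
  c_3 = 10 = 3·7^0 + 1·7^1
Factor λ_0 = (2, 4, 3)
Factor λ_1 = (0, 6, 1)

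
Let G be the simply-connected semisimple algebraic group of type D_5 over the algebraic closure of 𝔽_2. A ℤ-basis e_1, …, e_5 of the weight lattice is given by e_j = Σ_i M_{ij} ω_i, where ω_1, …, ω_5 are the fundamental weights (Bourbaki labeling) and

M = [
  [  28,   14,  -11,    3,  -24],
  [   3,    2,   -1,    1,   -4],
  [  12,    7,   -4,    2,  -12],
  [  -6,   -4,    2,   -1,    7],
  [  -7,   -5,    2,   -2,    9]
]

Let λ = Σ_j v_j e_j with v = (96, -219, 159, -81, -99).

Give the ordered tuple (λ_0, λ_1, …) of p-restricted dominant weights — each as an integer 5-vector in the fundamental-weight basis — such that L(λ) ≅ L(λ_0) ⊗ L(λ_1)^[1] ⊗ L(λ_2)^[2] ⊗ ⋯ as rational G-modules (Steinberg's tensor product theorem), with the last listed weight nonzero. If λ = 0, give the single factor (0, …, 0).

((0, 0, 1, 0, 0), (1, 1, 0, 1, 0), (1, 1, 0, 1, 1), (0, 0, 1, 0, 1))

ω-coordinates c = M·v, v = (96, -219, 159, -81, -99):
  c_1 = (28)·(96) + (14)·(-219) + (-11)·(159) + (3)·(-81) + (-24)·(-99) = 6
  c_2 = (3)·(96) + (2)·(-219) + (-1)·(159) + (1)·(-81) + (-4)·(-99) = 6
  c_3 = (12)·(96) + (7)·(-219) + (-4)·(159) + (2)·(-81) + (-12)·(-99) = 9
  c_4 = (-6)·(96) + (-4)·(-219) + (2)·(159) + (-1)·(-81) + (7)·(-99) = 6
  c_5 = (-7)·(96) + (-5)·(-219) + (2)·(159) + (-2)·(-81) + (9)·(-99) = 12
Base-2 expansion of each c_i:
  c_1 = 6 = 0·2^0 + 1·2^1 + 1·2^2
  c_2 = 6 = 0·2^0 + 1·2^1 + 1·2^2
  c_3 = 9 = 1·2^0 + 0·2^1 + 0·2^2 + 1·2^3
  c_4 = 6 = 0·2^0 + 1·2^1 + 1·2^2
  c_5 = 12 = 0·2^0 + 0·2^1 + 1·2^2 + 1·2^3
λ_0 = (0, 0, 1, 0, 0)
λ_1 = (1, 1, 0, 1, 0)
λ_2 = (1, 1, 0, 1, 1)
λ_3 = (0, 0, 1, 0, 1)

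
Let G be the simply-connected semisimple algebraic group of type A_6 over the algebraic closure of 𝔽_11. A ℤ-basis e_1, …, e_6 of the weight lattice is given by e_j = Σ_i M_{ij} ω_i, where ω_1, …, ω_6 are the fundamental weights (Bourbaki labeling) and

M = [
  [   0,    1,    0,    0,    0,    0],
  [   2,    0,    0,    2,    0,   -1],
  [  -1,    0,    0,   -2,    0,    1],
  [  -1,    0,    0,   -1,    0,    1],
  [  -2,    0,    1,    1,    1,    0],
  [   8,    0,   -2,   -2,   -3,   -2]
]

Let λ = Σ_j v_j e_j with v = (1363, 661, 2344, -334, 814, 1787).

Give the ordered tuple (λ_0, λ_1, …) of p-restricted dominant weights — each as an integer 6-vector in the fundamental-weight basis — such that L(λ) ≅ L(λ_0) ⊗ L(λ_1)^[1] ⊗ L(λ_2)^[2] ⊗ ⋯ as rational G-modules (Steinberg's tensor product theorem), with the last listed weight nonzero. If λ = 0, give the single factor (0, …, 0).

Compute c_i = Σ_j M_{ij} v_j with v = (1363, 661, 2344, -334, 814, 1787):
  c_1 = 0*1363 + 1*661 + 0*2344 + 0*-334 + 0*814 + 0*1787 = 661
  c_2 = 2*1363 + 0*661 + 0*2344 + 2*-334 + 0*814 + -1*1787 = 271
  c_3 = -1*1363 + 0*661 + 0*2344 + -2*-334 + 0*814 + 1*1787 = 1092
  c_4 = -1*1363 + 0*661 + 0*2344 + -1*-334 + 0*814 + 1*1787 = 758
  c_5 = -2*1363 + 0*661 + 1*2344 + 1*-334 + 1*814 + 0*1787 = 98
  c_6 = 8*1363 + 0*661 + -2*2344 + -2*-334 + -3*814 + -2*1787 = 868
Writing each c_i in base p = 11:
  c_1 = 661 = 1·11^0 + 5·11^1 + 5·11^2
  c_2 = 271 = 7·11^0 + 2·11^1 + 2·11^2
  c_3 = 1092 = 3·11^0 + 0·11^1 + 9·11^2
  c_4 = 758 = 10·11^0 + 2·11^1 + 6·11^2
  c_5 = 98 = 10·11^0 + 8·11^1
  c_6 = 868 = 10·11^0 + 1·11^1 + 7·11^2
λ_0 = (1, 7, 3, 10, 10, 10)
λ_1 = (5, 2, 0, 2, 8, 1)
λ_2 = (5, 2, 9, 6, 0, 7)

((1, 7, 3, 10, 10, 10), (5, 2, 0, 2, 8, 1), (5, 2, 9, 6, 0, 7))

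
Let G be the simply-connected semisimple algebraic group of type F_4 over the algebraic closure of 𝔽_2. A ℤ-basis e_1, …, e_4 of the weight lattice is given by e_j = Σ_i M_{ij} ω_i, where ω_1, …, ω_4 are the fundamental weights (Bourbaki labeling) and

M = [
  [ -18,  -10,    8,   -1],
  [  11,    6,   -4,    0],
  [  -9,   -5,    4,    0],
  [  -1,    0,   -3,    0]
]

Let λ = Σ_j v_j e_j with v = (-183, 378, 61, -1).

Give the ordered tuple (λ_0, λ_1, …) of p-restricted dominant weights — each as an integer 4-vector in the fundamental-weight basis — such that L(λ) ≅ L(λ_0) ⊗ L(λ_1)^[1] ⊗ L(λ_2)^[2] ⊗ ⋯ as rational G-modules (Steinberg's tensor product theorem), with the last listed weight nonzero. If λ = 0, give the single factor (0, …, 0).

((1, 1, 1, 0), (1, 1, 0, 0), (0, 0, 0, 0), (0, 1, 0, 0))

ω-coordinates c = M·v, v = (-183, 378, 61, -1):
  c_1 = (-18)·(-183) + (-10)·(378) + (8)·(61) + (-1)·(-1) = 3
  c_2 = (11)·(-183) + (6)·(378) + (-4)·(61) + (0)·(-1) = 11
  c_3 = (-9)·(-183) + (-5)·(378) + (4)·(61) + (0)·(-1) = 1
  c_4 = (-1)·(-183) + (0)·(378) + (-3)·(61) + (0)·(-1) = 0
Writing each c_i in base p = 2:
  c_1 = 3 = 1·2^0 + 1·2^1
  c_2 = 11 = 1·2^0 + 1·2^1 + 0·2^2 + 1·2^3
  c_3 = 1 = 1·2^0
  c_4 = 0
p-restricted factor λ_0 = (1, 1, 1, 0)
p-restricted factor λ_1 = (1, 1, 0, 0)
p-restricted factor λ_2 = (0, 0, 0, 0)
p-restricted factor λ_3 = (0, 1, 0, 0)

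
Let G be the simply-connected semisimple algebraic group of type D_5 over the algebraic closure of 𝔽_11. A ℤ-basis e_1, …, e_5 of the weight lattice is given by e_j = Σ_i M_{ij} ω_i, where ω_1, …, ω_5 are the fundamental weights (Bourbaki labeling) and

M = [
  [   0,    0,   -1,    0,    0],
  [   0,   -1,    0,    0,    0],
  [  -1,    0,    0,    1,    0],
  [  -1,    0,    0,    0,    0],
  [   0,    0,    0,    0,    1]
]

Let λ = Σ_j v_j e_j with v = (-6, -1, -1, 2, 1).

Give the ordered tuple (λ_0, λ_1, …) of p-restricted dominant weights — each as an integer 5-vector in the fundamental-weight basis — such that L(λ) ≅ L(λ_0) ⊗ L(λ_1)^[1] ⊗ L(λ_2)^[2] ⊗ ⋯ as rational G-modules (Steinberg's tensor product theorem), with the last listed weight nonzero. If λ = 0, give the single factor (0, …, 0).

ω-coordinates c = M·v, v = (-6, -1, -1, 2, 1):
  c_1 = (0)·(-6) + (0)·(-1) + (-1)·(-1) + (0)·(2) + (0)·(1) = 1
  c_2 = (0)·(-6) + (-1)·(-1) + (0)·(-1) + (0)·(2) + (0)·(1) = 1
  c_3 = (-1)·(-6) + (0)·(-1) + (0)·(-1) + (1)·(2) + (0)·(1) = 8
  c_4 = (-1)·(-6) + (0)·(-1) + (0)·(-1) + (0)·(2) + (0)·(1) = 6
  c_5 = (0)·(-6) + (0)·(-1) + (0)·(-1) + (0)·(2) + (1)·(1) = 1
Expand coordinatewise in base 11:
  c_1 = 1 = 1·11^0
  c_2 = 1 = 1·11^0
  c_3 = 8 = 8·11^0
  c_4 = 6 = 6·11^0
  c_5 = 1 = 1·11^0
λ_0 = (1, 1, 8, 6, 1)

((1, 1, 8, 6, 1),)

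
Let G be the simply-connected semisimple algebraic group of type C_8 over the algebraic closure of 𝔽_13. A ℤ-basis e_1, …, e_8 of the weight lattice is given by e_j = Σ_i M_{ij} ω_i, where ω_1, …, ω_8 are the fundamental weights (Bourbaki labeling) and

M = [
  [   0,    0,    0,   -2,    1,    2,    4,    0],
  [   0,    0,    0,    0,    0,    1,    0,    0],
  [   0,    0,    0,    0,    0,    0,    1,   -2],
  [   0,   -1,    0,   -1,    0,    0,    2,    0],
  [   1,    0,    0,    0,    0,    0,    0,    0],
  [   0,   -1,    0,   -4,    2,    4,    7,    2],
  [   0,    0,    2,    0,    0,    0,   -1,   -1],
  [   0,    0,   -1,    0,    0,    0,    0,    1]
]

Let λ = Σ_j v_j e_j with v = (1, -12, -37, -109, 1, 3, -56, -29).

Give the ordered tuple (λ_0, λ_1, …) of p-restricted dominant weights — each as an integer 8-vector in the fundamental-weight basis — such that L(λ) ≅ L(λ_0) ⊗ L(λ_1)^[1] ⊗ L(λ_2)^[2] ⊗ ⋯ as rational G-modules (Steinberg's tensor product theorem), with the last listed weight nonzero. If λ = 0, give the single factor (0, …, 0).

ω-coordinates c = M·v, v = (1, -12, -37, -109, 1, 3, -56, -29):
  c_1 = 0*1 + 0*-12 + 0*-37 + -2*-109 + 1*1 + 2*3 + 4*-56 + 0*-29 = 1
  c_2 = 0*1 + 0*-12 + 0*-37 + 0*-109 + 0*1 + 1*3 + 0*-56 + 0*-29 = 3
  c_3 = 0*1 + 0*-12 + 0*-37 + 0*-109 + 0*1 + 0*3 + 1*-56 + -2*-29 = 2
  c_4 = 0*1 + -1*-12 + 0*-37 + -1*-109 + 0*1 + 0*3 + 2*-56 + 0*-29 = 9
  c_5 = 1*1 + 0*-12 + 0*-37 + 0*-109 + 0*1 + 0*3 + 0*-56 + 0*-29 = 1
  c_6 = 0*1 + -1*-12 + 0*-37 + -4*-109 + 2*1 + 4*3 + 7*-56 + 2*-29 = 12
  c_7 = 0*1 + 0*-12 + 2*-37 + 0*-109 + 0*1 + 0*3 + -1*-56 + -1*-29 = 11
  c_8 = 0*1 + 0*-12 + -1*-37 + 0*-109 + 0*1 + 0*3 + 0*-56 + 1*-29 = 8
p = 13; digits c_i = Σ_j d_{ij}·13^j, 0 ≤ d_{ij} < 13:
  c_1 = 1 = 1·13^0
  c_2 = 3 = 3·13^0
  c_3 = 2 = 2·13^0
  c_4 = 9 = 9·13^0
  c_5 = 1 = 1·13^0
  c_6 = 12 = 12·13^0
  c_7 = 11 = 11·13^0
  c_8 = 8 = 8·13^0
λ_0 = (1, 3, 2, 9, 1, 12, 11, 8)

((1, 3, 2, 9, 1, 12, 11, 8),)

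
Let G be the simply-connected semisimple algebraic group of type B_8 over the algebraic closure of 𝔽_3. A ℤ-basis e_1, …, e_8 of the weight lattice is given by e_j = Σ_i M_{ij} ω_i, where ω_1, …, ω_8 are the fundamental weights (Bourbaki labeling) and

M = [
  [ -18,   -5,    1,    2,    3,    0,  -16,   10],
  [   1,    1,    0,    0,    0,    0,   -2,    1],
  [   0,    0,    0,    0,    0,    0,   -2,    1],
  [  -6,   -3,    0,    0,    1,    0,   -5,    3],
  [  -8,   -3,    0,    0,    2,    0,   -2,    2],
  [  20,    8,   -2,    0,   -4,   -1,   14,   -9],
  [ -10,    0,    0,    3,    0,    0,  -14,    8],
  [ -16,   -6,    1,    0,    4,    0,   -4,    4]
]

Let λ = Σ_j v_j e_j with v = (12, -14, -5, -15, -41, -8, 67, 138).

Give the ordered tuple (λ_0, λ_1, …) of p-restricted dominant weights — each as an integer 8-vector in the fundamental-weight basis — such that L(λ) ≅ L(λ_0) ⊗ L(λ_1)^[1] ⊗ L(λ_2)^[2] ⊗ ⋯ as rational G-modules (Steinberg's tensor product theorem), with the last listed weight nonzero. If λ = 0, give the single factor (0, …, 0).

((1, 2, 1, 2, 0, 0, 1, 1), (1, 0, 1, 2, 2, 2, 0, 2))

ω-coordinates c = M·v, v = (12, -14, -5, -15, -41, -8, 67, 138):
  c_1 = -18*12 + -5*-14 + 1*-5 + 2*-15 + 3*-41 + 0*-8 + -16*67 + 10*138 = 4
  c_2 = 1*12 + 1*-14 + 0*-5 + 0*-15 + 0*-41 + 0*-8 + -2*67 + 1*138 = 2
  c_3 = 0*12 + 0*-14 + 0*-5 + 0*-15 + 0*-41 + 0*-8 + -2*67 + 1*138 = 4
  c_4 = -6*12 + -3*-14 + 0*-5 + 0*-15 + 1*-41 + 0*-8 + -5*67 + 3*138 = 8
  c_5 = -8*12 + -3*-14 + 0*-5 + 0*-15 + 2*-41 + 0*-8 + -2*67 + 2*138 = 6
  c_6 = 20*12 + 8*-14 + -2*-5 + 0*-15 + -4*-41 + -1*-8 + 14*67 + -9*138 = 6
  c_7 = -10*12 + 0*-14 + 0*-5 + 3*-15 + 0*-41 + 0*-8 + -14*67 + 8*138 = 1
  c_8 = -16*12 + -6*-14 + 1*-5 + 0*-15 + 4*-41 + 0*-8 + -4*67 + 4*138 = 7
Expand coordinatewise in base 3:
  c_1 = 4 = 1·3^0 + 1·3^1
  c_2 = 2 = 2·3^0
  c_3 = 4 = 1·3^0 + 1·3^1
  c_4 = 8 = 2·3^0 + 2·3^1
  c_5 = 6 = 0·3^0 + 2·3^1
  c_6 = 6 = 0·3^0 + 2·3^1
  c_7 = 1 = 1·3^0
  c_8 = 7 = 1·3^0 + 2·3^1
p-restricted factor λ_0 = (1, 2, 1, 2, 0, 0, 1, 1)
p-restricted factor λ_1 = (1, 0, 1, 2, 2, 2, 0, 2)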